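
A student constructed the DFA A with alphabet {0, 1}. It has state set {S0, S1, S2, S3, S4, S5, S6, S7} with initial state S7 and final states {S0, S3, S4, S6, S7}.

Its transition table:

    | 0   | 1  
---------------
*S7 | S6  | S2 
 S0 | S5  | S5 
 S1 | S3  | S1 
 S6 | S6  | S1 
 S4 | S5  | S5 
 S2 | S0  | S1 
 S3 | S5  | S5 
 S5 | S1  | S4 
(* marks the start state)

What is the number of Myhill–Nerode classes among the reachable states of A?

Initial partition by acceptance: {S0,S3,S4,S6,S7} | {S1,S2,S5}.
On input 0, block {S0,S3,S4,S6,S7} splits into {S0,S3,S4} and {S6,S7}.
Split {S1,S2,S5} by δ(·,0) → {S1,S2} and {S5}.
The partition is now stable with 4 blocks: {S0,S3,S4} | {S1,S2} | {S6,S7} | {S5}.

4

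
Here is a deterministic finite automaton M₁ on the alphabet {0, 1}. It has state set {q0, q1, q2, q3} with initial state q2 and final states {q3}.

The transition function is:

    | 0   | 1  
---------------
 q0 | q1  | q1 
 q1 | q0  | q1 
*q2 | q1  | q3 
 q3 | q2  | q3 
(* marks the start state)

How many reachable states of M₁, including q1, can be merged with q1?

Every state is reachable, so we keep all 4.
Initial partition by acceptance: {q3} | {q0,q1,q2}.
On input 1, block {q0,q1,q2} splits into {q0,q1} and {q2}.
Stable partition: {q3} | {q0,q1} | {q2} — 3 equivalence classes.
The equivalence class containing q1 is {q0,q1}, of size 2.

2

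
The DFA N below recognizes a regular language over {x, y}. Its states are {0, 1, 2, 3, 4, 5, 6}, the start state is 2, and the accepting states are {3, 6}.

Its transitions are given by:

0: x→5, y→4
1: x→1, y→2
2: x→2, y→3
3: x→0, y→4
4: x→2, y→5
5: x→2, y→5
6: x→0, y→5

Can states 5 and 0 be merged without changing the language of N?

Reachable states from the start: {0,2,3,4,5}. Unreachable: {1,6} — drop them.
P0 = {3} | {0,2,4,5}.
Refine {0,2,4,5} on symbol y: members go to different blocks, giving {0,4,5} and {2}.
Split {0,4,5} by δ(·,x) → {4,5} and {0}.
The partition is now stable with 4 blocks: {3} | {4,5} | {2} | {0}.
5 and 0 end up in different blocks, so they are distinguishable. For instance, the string 'xy' is accepted from only 5.

No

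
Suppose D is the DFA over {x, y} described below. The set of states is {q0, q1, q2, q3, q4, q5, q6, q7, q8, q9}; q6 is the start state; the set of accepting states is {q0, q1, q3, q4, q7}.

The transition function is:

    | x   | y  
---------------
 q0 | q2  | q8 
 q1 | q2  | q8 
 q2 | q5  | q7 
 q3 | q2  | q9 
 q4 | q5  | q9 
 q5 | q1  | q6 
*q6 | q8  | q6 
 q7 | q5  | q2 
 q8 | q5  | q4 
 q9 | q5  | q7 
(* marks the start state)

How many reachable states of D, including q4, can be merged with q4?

2

Reachable states from the start: {q1,q2,q4,q5,q6,q7,q8,q9}. Unreachable: {q0,q3} — drop them.
Start with accepting vs non-accepting: {q1,q4,q7} | {q2,q5,q6,q8,q9}.
Refine {q2,q5,q6,q8,q9} on symbol x: members go to different blocks, giving {q2,q6,q8,q9} and {q5}.
Refine {q1,q4,q7} on symbol x: members go to different blocks, giving {q4,q7} and {q1}.
Refine {q2,q6,q8,q9} on symbol x: members go to different blocks, giving {q2,q8,q9} and {q6}.
Stable partition: {q4,q7} | {q2,q8,q9} | {q5} | {q1} | {q6} — 5 equivalence classes.
The equivalence class containing q4 is {q4,q7}, of size 2.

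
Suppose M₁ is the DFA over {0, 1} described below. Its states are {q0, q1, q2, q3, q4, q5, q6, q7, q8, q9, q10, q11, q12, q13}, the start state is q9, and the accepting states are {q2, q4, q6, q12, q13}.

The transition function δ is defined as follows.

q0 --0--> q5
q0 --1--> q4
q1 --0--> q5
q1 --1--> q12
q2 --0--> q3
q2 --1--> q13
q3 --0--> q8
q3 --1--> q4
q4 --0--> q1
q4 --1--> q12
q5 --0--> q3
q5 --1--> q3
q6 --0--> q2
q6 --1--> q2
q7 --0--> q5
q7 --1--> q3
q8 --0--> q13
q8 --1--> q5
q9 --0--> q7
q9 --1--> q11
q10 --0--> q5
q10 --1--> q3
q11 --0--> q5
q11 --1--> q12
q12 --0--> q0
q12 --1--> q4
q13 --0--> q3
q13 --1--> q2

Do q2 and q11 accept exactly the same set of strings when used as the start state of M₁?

States {q6,q10} cannot be reached from the start state, so discard them.
Start with accepting vs non-accepting: {q2,q4,q12,q13} | {q0,q1,q3,q5,q7,q8,q9,q11}.
Refine {q0,q1,q3,q5,q7,q8,q9,q11} on symbol 0: members go to different blocks, giving {q0,q1,q3,q5,q7,q9,q11} and {q8}.
Refine {q0,q1,q3,q5,q7,q9,q11} on symbol 0: members go to different blocks, giving {q0,q1,q5,q7,q9,q11} and {q3}.
On input 0, block {q2,q4,q12,q13} splits into {q2,q13} and {q4,q12}.
Refine {q0,q1,q5,q7,q9,q11} on symbol 0: members go to different blocks, giving {q0,q1,q7,q9,q11} and {q5}.
Refine {q0,q1,q7,q9,q11} on symbol 0: members go to different blocks, giving {q0,q1,q7,q11} and {q9}.
Split {q0,q1,q7,q11} by δ(·,1) → {q0,q1,q11} and {q7}.
The partition is now stable with 8 blocks: {q2,q13} | {q0,q1,q11} | {q8} | {q3} | {q4,q12} | {q5} | {q9} | {q7}.
q2 and q11 end up in different blocks, so they are distinguishable. For instance, the string 'ε' is accepted from only q2.

No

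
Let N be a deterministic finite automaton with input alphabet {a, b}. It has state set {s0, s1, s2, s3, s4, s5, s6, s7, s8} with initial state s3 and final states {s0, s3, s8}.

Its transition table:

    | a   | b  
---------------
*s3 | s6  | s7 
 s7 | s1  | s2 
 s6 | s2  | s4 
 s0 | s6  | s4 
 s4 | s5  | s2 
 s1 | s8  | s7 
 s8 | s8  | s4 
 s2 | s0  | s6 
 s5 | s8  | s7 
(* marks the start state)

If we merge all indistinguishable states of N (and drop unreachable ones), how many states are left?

All states are reachable from the start state.
Start with accepting vs non-accepting: {s0,s3,s8} | {s1,s2,s4,s5,s6,s7}.
On input a, block {s0,s3,s8} splits into {s0,s3} and {s8}.
Split {s1,s2,s4,s5,s6,s7} by δ(·,a) → {s4,s6,s7} and {s1,s5} and {s2}.
On input a, block {s4,s6,s7} splits into {s4,s7} and {s6}.
No further refinement is possible. Final partition (6 blocks): {s0,s3} | {s4,s7} | {s8} | {s1,s5} | {s2} | {s6}.

6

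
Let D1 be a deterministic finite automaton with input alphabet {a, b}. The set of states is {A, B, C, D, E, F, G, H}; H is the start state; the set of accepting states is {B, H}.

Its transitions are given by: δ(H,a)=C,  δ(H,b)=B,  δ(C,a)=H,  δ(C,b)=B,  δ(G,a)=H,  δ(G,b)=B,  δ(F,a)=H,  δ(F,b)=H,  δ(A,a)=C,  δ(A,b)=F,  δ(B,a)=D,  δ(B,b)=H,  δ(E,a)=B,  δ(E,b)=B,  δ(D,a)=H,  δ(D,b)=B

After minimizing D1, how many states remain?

2

First remove the unreachable states {A,E,F,G}; 4 states remain.
P0 = {B,H} | {C,D}.
No further refinement is possible. Final partition (2 blocks): {B,H} | {C,D}.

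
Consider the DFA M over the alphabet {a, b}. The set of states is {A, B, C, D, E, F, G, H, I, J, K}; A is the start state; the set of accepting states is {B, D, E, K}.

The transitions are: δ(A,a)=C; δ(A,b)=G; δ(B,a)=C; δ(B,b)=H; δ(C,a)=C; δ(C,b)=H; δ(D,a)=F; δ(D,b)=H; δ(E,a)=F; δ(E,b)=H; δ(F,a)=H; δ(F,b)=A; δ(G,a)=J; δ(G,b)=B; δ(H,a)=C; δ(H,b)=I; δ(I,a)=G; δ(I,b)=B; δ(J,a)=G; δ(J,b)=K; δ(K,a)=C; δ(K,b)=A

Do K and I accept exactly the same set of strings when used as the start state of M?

Reachable states from the start: {A,B,C,G,H,I,J,K}. Unreachable: {D,E,F} — drop them.
Start with accepting vs non-accepting: {B,K} | {A,C,G,H,I,J}.
On input b, block {A,C,G,H,I,J} splits into {A,C,H} and {G,I,J}.
Split {A,C,H} by δ(·,b) → {A,H} and {C}.
The partition is now stable with 4 blocks: {B,K} | {A,H} | {G,I,J} | {C}.
K and I end up in different blocks, so they are distinguishable. For instance, the string 'ε' is accepted from only K.

No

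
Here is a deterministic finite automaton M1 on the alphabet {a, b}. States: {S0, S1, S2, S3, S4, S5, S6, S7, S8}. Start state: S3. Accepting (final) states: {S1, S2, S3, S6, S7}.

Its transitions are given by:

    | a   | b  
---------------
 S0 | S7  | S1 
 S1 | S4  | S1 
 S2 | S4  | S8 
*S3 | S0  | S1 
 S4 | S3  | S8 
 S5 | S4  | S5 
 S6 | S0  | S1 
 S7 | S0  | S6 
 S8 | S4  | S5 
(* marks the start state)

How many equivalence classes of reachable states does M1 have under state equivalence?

Reachable states from the start: {S0,S1,S3,S4,S5,S6,S7,S8}. Unreachable: {S2} — drop them.
Initial partition by acceptance: {S1,S3,S6,S7} | {S0,S4,S5,S8}.
On input a, block {S0,S4,S5,S8} splits into {S0,S4} and {S5,S8}.
Refine {S0,S4} on symbol b: members go to different blocks, giving {S0} and {S4}.
Split {S1,S3,S6,S7} by δ(·,a) → {S3,S6,S7} and {S1}.
Split {S3,S6,S7} by δ(·,b) → {S3,S6} and {S7}.
The partition is now stable with 6 blocks: {S3,S6} | {S0} | {S5,S8} | {S4} | {S1} | {S7}.

6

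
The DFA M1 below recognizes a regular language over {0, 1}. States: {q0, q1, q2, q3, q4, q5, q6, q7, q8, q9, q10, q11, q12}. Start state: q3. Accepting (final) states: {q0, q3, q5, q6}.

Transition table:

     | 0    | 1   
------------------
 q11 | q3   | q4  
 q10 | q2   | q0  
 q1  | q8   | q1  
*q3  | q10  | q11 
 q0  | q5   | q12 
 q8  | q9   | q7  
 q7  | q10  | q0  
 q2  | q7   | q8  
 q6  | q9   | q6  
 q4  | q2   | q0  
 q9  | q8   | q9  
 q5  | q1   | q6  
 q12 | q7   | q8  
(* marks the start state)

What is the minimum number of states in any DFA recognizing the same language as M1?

P0 = {q0,q3,q5,q6} | {q1,q2,q4,q7,q8,q9,q10,q11,q12}.
Split {q0,q3,q5,q6} by δ(·,0) → {q3,q5,q6} and {q0}.
On input 1, block {q3,q5,q6} splits into {q5,q6} and {q3}.
Refine {q1,q2,q4,q7,q8,q9,q10,q11,q12} on symbol 0: members go to different blocks, giving {q1,q2,q4,q7,q8,q9,q10,q12} and {q11}.
Refine {q1,q2,q4,q7,q8,q9,q10,q12} on symbol 1: members go to different blocks, giving {q1,q2,q8,q9,q12} and {q4,q7,q10}.
On input 0, block {q1,q2,q8,q9,q12} splits into {q1,q8,q9} and {q2,q12}.
Split {q1,q8,q9} by δ(·,1) → {q1,q9} and {q8}.
On input 0, block {q4,q7,q10} splits into {q4,q10} and {q7}.
The partition is now stable with 9 blocks: {q5,q6} | {q1,q9} | {q0} | {q3} | {q11} | {q4,q10} | {q2,q12} | {q8} | {q7}.

9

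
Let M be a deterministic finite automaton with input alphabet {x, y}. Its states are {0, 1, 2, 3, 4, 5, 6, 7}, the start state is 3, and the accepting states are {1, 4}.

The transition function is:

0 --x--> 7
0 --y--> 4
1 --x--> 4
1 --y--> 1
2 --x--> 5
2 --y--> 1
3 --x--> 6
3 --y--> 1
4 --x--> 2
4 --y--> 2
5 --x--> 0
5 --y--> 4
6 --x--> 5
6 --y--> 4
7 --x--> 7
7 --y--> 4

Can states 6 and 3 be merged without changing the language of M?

All states are reachable from the start state.
Start with accepting vs non-accepting: {1,4} | {0,2,3,5,6,7}.
On input x, block {1,4} splits into {1} and {4}.
Split {0,2,3,5,6,7} by δ(·,y) → {0,5,6,7} and {2,3}.
Stable partition: {1} | {0,5,6,7} | {4} | {2,3} — 4 equivalence classes.
6 and 3 end up in different blocks, so they are distinguishable. For instance, the string 'yx' is accepted from only 3.

No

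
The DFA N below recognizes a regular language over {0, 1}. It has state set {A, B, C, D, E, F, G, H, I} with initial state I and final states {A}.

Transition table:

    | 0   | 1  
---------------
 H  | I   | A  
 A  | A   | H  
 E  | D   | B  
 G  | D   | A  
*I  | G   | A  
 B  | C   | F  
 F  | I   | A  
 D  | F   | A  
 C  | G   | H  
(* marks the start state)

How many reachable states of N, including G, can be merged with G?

5

First remove the unreachable states {B,C,E}; 6 states remain.
Start with accepting vs non-accepting: {A} | {D,F,G,H,I}.
The partition is now stable with 2 blocks: {A} | {D,F,G,H,I}.
State G belongs to the block {D,F,G,H,I}, which has 5 states.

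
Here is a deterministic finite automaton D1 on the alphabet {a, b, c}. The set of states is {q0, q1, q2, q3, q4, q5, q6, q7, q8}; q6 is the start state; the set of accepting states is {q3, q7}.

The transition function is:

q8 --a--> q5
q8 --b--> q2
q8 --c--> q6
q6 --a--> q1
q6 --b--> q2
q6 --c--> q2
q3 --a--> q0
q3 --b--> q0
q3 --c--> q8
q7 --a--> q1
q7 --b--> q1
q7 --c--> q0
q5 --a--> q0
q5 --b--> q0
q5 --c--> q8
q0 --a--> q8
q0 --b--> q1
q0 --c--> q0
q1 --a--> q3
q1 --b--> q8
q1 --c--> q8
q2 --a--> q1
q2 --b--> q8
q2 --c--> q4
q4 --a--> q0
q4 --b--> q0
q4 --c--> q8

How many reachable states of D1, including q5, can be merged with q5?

2

First remove the unreachable states {q7}; 8 states remain.
Start with accepting vs non-accepting: {q3} | {q0,q1,q2,q4,q5,q6,q8}.
On input a, block {q0,q1,q2,q4,q5,q6,q8} splits into {q0,q2,q4,q5,q6,q8} and {q1}.
On input a, block {q0,q2,q4,q5,q6,q8} splits into {q0,q4,q5,q8} and {q2,q6}.
Split {q0,q4,q5,q8} by δ(·,b) → {q4,q5} and {q0} and {q8}.
Refine {q2,q6} on symbol b: members go to different blocks, giving {q2} and {q6}.
The partition is now stable with 7 blocks: {q3} | {q4,q5} | {q1} | {q2} | {q0} | {q8} | {q6}.
The equivalence class containing q5 is {q4,q5}, of size 2.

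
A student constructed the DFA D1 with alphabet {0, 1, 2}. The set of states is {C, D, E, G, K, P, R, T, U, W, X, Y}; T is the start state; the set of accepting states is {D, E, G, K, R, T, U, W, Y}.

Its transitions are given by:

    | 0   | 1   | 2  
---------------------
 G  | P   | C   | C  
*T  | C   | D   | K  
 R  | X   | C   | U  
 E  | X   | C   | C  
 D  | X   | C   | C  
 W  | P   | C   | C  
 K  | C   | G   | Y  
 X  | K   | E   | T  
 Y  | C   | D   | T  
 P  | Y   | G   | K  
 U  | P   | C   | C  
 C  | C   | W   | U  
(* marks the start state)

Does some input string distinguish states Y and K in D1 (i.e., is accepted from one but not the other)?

No

Reachable states from the start: {C,D,E,G,K,P,T,U,W,X,Y}. Unreachable: {R} — drop them.
Start with accepting vs non-accepting: {D,E,G,K,T,U,W,Y} | {C,P,X}.
Split {D,E,G,K,T,U,W,Y} by δ(·,1) → {D,E,G,U,W} and {K,T,Y}.
Split {C,P,X} by δ(·,0) → {P,X} and {C}.
The partition is now stable with 4 blocks: {D,E,G,U,W} | {P,X} | {K,T,Y} | {C}.
Y and K lie in the same block of the stable partition, so they are equivalent — no string distinguishes them.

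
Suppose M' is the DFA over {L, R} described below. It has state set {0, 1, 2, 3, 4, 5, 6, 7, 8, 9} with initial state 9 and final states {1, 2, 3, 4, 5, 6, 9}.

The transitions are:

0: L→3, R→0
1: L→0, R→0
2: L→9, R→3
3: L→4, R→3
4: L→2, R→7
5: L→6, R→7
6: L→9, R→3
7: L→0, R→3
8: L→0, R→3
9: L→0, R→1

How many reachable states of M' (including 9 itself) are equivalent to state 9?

1

States {5,6,8} cannot be reached from the start state, so discard them.
Initial partition by acceptance: {1,2,3,4,9} | {0,7}.
On input L, block {1,2,3,4,9} splits into {2,3,4} and {1,9}.
Refine {2,3,4} on symbol L: members go to different blocks, giving {3,4} and {2}.
On input L, block {3,4} splits into {3} and {4}.
Refine {0,7} on symbol L: members go to different blocks, giving {0} and {7}.
Split {1,9} by δ(·,R) → {1} and {9}.
The partition is now stable with 7 blocks: {3} | {0} | {1} | {2} | {4} | {7} | {9}.
State 9 belongs to the block {9}, which has 1 states.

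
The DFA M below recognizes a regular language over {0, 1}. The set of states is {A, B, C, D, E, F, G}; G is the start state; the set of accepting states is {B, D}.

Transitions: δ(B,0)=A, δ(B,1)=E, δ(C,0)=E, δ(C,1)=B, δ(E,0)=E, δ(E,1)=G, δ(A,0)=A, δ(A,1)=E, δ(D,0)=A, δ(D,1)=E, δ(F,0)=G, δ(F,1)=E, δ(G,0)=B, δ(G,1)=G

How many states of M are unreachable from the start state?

BFS from G reaches {A, B, E, G}; the 3 state(s) C, D, F are never visited.

3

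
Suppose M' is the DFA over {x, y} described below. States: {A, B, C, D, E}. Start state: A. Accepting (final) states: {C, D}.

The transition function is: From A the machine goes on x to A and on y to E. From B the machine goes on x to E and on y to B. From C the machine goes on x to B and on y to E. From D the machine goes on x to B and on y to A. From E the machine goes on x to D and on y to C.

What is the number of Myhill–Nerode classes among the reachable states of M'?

Every state is reachable, so we keep all 5.
Start with accepting vs non-accepting: {C,D} | {A,B,E}.
Refine {A,B,E} on symbol x: members go to different blocks, giving {A,B} and {E}.
On input y, block {C,D} splits into {C} and {D}.
On input x, block {A,B} splits into {A} and {B}.
No further refinement is possible. Final partition (5 blocks): {C} | {A} | {E} | {D} | {B}.

5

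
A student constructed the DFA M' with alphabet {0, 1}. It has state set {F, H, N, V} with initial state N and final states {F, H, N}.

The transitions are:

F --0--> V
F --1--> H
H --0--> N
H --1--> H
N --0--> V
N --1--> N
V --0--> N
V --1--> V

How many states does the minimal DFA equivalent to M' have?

Reachable states from the start: {N,V}. Unreachable: {F,H} — drop them.
Start with accepting vs non-accepting: {N} | {V}.
The partition is now stable with 2 blocks: {N} | {V}.

2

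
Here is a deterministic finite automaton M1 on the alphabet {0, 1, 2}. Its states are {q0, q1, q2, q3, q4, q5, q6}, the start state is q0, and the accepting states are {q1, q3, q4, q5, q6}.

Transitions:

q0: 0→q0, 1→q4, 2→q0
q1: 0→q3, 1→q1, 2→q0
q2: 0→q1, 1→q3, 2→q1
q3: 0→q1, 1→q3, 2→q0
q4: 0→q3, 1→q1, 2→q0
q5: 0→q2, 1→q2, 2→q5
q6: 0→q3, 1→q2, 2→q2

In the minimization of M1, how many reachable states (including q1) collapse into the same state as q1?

3

First remove the unreachable states {q2,q5,q6}; 4 states remain.
Initial partition by acceptance: {q1,q3,q4} | {q0}.
The partition is now stable with 2 blocks: {q1,q3,q4} | {q0}.
State q1 belongs to the block {q1,q3,q4}, which has 3 states.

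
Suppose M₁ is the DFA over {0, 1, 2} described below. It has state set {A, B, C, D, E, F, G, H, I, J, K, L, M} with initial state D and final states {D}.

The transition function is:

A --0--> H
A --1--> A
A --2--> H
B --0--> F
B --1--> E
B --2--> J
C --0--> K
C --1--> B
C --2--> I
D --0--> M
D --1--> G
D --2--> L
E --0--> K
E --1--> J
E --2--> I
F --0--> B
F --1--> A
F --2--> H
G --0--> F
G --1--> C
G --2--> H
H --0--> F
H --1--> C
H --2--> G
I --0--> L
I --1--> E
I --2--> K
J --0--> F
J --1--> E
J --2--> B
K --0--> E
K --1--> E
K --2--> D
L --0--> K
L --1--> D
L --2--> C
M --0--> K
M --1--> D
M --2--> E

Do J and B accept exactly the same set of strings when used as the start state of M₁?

Initial partition by acceptance: {D} | {A,B,C,E,F,G,H,I,J,K,L,M}.
Refine {A,B,C,E,F,G,H,I,J,K,L,M} on symbol 1: members go to different blocks, giving {A,B,C,E,F,G,H,I,J,K} and {L,M}.
Split {A,B,C,E,F,G,H,I,J,K} by δ(·,0) → {A,B,C,E,F,G,H,J,K} and {I}.
Split {A,B,C,E,F,G,H,J,K} by δ(·,2) → {A,B,F,G,H,J} and {C,E} and {K}.
On input 1, block {A,B,F,G,H,J} splits into {B,G,H,J} and {A,F}.
No further refinement is possible. Final partition (7 blocks): {D} | {B,G,H,J} | {L,M} | {I} | {C,E} | {K} | {A,F}.
J and B lie in the same block of the stable partition, so they are equivalent — no string distinguishes them.

Yes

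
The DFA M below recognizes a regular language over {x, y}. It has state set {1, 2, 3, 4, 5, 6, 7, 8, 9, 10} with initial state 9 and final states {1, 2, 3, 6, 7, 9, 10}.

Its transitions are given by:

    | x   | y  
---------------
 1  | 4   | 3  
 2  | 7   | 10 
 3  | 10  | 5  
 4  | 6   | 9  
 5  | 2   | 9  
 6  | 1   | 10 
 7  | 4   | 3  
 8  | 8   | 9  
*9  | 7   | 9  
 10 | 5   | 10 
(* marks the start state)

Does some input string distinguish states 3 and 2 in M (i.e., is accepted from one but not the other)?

First remove the unreachable states {8}; 9 states remain.
Initial partition by acceptance: {1,2,3,6,7,9,10} | {4,5}.
On input x, block {1,2,3,6,7,9,10} splits into {2,3,6,9} and {1,7,10}.
Split {2,3,6,9} by δ(·,y) → {2,6} and {3} and {9}.
On input y, block {1,7,10} splits into {1,7} and {10}.
No further refinement is possible. Final partition (6 blocks): {2,6} | {4,5} | {1,7} | {3} | {9} | {10}.
3 and 2 end up in different blocks, so they are distinguishable. For instance, the string 'y' is accepted from only 2.

Yes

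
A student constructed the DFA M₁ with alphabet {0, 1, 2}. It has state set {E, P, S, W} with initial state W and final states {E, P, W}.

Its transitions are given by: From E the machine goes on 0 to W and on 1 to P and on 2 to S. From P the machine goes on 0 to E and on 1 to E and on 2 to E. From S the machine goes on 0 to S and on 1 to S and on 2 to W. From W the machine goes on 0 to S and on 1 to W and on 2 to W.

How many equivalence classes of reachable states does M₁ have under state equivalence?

States {E,P} cannot be reached from the start state, so discard them.
Initial partition by acceptance: {W} | {S}.
Stable partition: {W} | {S} — 2 equivalence classes.

2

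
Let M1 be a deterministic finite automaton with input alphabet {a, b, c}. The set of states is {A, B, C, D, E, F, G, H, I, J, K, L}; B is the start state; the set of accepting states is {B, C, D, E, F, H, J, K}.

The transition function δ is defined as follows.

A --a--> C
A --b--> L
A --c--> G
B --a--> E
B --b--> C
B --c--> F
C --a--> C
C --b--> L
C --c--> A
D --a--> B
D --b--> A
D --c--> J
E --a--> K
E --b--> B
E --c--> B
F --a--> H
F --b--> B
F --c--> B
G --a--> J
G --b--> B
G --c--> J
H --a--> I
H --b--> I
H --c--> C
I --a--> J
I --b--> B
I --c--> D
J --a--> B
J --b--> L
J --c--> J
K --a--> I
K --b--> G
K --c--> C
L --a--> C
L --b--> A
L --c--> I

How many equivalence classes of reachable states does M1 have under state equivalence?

7

Every state is reachable, so we keep all 12.
Initial partition by acceptance: {B,C,D,E,F,H,J,K} | {A,G,I,L}.
Refine {B,C,D,E,F,H,J,K} on symbol a: members go to different blocks, giving {B,C,D,E,F,J} and {H,K}.
Split {B,C,D,E,F,J} by δ(·,a) → {B,C,D,J} and {E,F}.
On input a, block {B,C,D,J} splits into {C,D,J} and {B}.
On input a, block {C,D,J} splits into {D,J} and {C}.
Refine {A,G,I,L} on symbol a: members go to different blocks, giving {A,L} and {G,I}.
Stable partition: {D,J} | {A,L} | {H,K} | {E,F} | {B} | {C} | {G,I} — 7 equivalence classes.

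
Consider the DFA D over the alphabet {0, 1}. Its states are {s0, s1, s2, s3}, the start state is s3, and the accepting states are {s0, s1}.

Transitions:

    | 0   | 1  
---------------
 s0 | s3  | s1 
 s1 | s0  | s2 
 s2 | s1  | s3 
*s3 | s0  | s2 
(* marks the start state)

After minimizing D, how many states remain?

Start with accepting vs non-accepting: {s0,s1} | {s2,s3}.
Refine {s0,s1} on symbol 0: members go to different blocks, giving {s0} and {s1}.
On input 0, block {s2,s3} splits into {s2} and {s3}.
No further refinement is possible. Final partition (4 blocks): {s0} | {s2} | {s1} | {s3}.

4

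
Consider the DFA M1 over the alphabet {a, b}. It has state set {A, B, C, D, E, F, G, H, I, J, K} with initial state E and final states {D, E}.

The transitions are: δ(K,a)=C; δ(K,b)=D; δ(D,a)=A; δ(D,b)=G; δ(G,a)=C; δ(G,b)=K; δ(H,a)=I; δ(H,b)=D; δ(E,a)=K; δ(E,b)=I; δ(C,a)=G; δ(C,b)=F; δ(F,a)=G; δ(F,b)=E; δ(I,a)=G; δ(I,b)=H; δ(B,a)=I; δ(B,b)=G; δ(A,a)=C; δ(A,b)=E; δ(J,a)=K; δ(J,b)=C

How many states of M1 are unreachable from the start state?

2

No path from E leads to B, J; the other 9 states are all reachable.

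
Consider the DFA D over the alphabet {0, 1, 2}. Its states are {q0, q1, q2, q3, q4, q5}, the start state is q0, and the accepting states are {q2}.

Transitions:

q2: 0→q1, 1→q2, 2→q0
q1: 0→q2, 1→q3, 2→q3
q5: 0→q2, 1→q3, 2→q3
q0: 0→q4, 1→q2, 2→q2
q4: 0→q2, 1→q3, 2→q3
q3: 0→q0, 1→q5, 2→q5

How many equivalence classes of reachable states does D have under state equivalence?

Initial partition by acceptance: {q2} | {q0,q1,q3,q4,q5}.
Split {q0,q1,q3,q4,q5} by δ(·,0) → {q1,q4,q5} and {q0,q3}.
Refine {q0,q3} on symbol 0: members go to different blocks, giving {q0} and {q3}.
No further refinement is possible. Final partition (4 blocks): {q2} | {q1,q4,q5} | {q0} | {q3}.

4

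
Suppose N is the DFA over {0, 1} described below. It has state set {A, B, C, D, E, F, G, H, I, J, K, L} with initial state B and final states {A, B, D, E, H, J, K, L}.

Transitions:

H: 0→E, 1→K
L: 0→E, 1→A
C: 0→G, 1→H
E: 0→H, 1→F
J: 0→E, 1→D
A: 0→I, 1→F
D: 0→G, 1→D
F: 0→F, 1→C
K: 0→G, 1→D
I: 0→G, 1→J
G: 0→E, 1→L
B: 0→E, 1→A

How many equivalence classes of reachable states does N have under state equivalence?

Initial partition by acceptance: {A,B,D,E,H,J,K,L} | {C,F,G,I}.
On input 0, block {A,B,D,E,H,J,K,L} splits into {B,E,H,J,L} and {A,D,K}.
Refine {B,E,H,J,L} on symbol 1: members go to different blocks, giving {B,H,J,L} and {E}.
Split {C,F,G,I} by δ(·,0) → {C,F,I} and {G}.
Split {C,F,I} by δ(·,0) → {C,I} and {F}.
Split {A,D,K} by δ(·,0) → {D,K} and {A}.
Split {B,H,J,L} by δ(·,1) → {B,L} and {H,J}.
No further refinement is possible. Final partition (8 blocks): {B,L} | {C,I} | {D,K} | {E} | {G} | {F} | {A} | {H,J}.

8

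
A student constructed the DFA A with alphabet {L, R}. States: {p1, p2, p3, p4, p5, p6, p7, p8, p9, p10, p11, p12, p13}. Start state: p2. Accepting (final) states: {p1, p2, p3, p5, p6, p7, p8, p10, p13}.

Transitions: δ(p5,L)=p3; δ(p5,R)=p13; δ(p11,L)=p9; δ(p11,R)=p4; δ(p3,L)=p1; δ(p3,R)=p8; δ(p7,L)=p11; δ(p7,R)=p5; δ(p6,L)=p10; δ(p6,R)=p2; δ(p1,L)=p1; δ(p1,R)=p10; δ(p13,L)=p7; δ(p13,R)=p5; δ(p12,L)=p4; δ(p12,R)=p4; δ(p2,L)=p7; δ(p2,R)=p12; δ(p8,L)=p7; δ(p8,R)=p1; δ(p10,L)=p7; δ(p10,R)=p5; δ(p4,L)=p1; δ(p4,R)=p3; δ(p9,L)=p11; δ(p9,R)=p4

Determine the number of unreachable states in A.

1

BFS from p2 reaches {p1, p2, p3, p4, p5, p7, p8, p9, p10, p11, p12, p13}; the 1 state(s) p6 are never visited.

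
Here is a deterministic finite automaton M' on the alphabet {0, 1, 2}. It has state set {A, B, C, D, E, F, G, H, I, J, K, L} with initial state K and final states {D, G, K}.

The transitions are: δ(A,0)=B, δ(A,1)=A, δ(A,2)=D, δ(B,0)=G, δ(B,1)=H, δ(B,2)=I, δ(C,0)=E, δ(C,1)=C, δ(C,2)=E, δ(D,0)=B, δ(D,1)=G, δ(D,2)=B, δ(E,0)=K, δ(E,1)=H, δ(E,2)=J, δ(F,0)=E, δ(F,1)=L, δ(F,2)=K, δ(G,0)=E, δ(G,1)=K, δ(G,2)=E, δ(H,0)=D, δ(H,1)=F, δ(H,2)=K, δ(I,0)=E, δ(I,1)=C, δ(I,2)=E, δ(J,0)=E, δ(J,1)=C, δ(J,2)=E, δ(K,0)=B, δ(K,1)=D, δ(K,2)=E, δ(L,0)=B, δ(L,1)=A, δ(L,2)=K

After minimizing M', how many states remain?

P0 = {D,G,K} | {A,B,C,E,F,H,I,J,L}.
On input 0, block {A,B,C,E,F,H,I,J,L} splits into {A,C,F,I,J,L} and {B,E,H}.
On input 2, block {A,C,F,I,J,L} splits into {A,F,L} and {C,I,J}.
Refine {B,E,H} on symbol 1: members go to different blocks, giving {B,E} and {H}.
The partition is now stable with 5 blocks: {D,G,K} | {A,F,L} | {B,E} | {C,I,J} | {H}.

5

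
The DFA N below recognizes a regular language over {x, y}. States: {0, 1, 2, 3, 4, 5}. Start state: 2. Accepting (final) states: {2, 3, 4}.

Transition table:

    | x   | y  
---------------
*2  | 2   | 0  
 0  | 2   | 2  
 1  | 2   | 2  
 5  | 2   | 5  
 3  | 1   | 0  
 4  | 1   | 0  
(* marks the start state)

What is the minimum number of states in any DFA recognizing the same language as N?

First remove the unreachable states {1,3,4,5}; 2 states remain.
Initial partition by acceptance: {2} | {0}.
The partition is now stable with 2 blocks: {2} | {0}.

2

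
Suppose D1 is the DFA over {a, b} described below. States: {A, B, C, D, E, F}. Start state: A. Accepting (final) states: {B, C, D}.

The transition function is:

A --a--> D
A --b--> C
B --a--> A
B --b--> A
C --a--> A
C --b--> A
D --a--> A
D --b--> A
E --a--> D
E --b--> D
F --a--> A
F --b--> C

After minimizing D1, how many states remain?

Reachable states from the start: {A,C,D}. Unreachable: {B,E,F} — drop them.
Start with accepting vs non-accepting: {C,D} | {A}.
No further refinement is possible. Final partition (2 blocks): {C,D} | {A}.

2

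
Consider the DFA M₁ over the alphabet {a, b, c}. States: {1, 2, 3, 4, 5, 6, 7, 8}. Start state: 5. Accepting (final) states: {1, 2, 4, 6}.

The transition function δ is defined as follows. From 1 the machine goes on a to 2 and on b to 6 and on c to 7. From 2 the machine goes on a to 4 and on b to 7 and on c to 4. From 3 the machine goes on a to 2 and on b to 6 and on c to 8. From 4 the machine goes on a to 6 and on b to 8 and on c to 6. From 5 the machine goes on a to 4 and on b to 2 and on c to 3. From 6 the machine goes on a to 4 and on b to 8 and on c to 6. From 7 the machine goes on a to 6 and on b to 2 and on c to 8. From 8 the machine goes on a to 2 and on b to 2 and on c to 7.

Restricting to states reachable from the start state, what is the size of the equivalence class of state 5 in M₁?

Reachable states from the start: {2,3,4,5,6,7,8}. Unreachable: {1} — drop them.
P0 = {2,4,6} | {3,5,7,8}.
Stable partition: {2,4,6} | {3,5,7,8} — 2 equivalence classes.
The equivalence class containing 5 is {3,5,7,8}, of size 4.

4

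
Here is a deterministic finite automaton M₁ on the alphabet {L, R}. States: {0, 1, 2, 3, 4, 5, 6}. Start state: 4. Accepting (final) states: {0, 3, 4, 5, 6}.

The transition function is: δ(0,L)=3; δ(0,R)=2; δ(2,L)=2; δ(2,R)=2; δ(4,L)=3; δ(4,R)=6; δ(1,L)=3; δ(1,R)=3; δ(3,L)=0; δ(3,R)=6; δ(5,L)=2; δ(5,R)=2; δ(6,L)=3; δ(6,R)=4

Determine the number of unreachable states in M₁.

2

No path from 4 leads to 1, 5; the other 5 states are all reachable.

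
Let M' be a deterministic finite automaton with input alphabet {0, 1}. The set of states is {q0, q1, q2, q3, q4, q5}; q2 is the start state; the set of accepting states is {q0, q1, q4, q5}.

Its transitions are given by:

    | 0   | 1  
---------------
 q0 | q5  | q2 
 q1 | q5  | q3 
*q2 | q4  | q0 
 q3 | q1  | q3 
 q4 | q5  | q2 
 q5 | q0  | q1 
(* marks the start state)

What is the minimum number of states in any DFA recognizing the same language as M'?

Every state is reachable, so we keep all 6.
Start with accepting vs non-accepting: {q0,q1,q4,q5} | {q2,q3}.
Split {q0,q1,q4,q5} by δ(·,1) → {q0,q1,q4} and {q5}.
Split {q2,q3} by δ(·,1) → {q2} and {q3}.
Refine {q0,q1,q4} on symbol 1: members go to different blocks, giving {q0,q4} and {q1}.
The partition is now stable with 5 blocks: {q0,q4} | {q2} | {q5} | {q3} | {q1}.

5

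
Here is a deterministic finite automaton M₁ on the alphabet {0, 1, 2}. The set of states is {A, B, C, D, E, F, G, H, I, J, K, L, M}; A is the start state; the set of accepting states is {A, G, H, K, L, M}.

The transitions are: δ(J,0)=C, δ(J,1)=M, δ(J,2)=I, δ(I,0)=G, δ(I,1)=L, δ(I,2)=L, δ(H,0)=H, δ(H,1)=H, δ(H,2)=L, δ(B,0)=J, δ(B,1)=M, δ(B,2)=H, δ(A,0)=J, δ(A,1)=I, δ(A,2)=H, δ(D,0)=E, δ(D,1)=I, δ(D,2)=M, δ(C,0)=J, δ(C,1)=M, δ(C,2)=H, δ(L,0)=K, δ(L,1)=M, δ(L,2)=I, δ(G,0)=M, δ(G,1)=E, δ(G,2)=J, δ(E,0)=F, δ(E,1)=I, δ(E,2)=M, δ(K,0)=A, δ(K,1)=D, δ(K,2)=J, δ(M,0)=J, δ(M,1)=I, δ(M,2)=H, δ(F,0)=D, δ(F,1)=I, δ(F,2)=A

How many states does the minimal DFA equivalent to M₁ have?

Reachable states from the start: {A,C,D,E,F,G,H,I,J,K,L,M}. Unreachable: {B} — drop them.
Initial partition by acceptance: {A,G,H,K,L,M} | {C,D,E,F,I,J}.
On input 0, block {A,G,H,K,L,M} splits into {G,H,K,L} and {A,M}.
Split {G,H,K,L} by δ(·,0) → {G,K} and {H,L}.
Split {C,D,E,F,I,J} by δ(·,0) → {C,D,E,F,J} and {I}.
On input 1, block {C,D,E,F,J} splits into {D,E,F} and {C,J}.
Split {H,L} by δ(·,0) → {H} and {L}.
Split {C,J} by δ(·,2) → {C} and {J}.
The partition is now stable with 8 blocks: {G,K} | {D,E,F} | {A,M} | {H} | {I} | {C} | {L} | {J}.

8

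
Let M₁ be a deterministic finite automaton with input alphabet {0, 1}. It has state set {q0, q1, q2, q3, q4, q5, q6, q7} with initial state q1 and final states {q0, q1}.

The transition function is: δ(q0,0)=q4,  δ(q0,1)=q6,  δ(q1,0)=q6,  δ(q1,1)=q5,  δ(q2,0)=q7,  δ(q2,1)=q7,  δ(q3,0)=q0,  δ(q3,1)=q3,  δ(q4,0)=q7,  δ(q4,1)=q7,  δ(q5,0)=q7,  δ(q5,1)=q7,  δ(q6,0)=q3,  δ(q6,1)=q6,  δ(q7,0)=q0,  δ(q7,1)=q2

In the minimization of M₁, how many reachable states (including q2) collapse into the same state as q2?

3

Start with accepting vs non-accepting: {q0,q1} | {q2,q3,q4,q5,q6,q7}.
Refine {q2,q3,q4,q5,q6,q7} on symbol 0: members go to different blocks, giving {q2,q4,q5,q6} and {q3,q7}.
On input 1, block {q2,q4,q5,q6} splits into {q2,q4,q5} and {q6}.
Refine {q0,q1} on symbol 0: members go to different blocks, giving {q0} and {q1}.
On input 1, block {q3,q7} splits into {q3} and {q7}.
No further refinement is possible. Final partition (6 blocks): {q0} | {q2,q4,q5} | {q3} | {q6} | {q1} | {q7}.
The equivalence class containing q2 is {q2,q4,q5}, of size 3.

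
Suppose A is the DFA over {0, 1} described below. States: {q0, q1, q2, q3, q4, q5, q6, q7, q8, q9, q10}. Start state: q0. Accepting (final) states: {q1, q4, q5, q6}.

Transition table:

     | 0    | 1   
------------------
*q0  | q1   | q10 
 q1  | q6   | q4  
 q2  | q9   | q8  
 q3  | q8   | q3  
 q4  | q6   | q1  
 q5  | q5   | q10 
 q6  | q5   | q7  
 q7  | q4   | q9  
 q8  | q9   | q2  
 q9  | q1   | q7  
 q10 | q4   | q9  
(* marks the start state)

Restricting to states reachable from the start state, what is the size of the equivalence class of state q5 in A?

First remove the unreachable states {q2,q3,q8}; 8 states remain.
Initial partition by acceptance: {q1,q4,q5,q6} | {q0,q7,q9,q10}.
On input 1, block {q1,q4,q5,q6} splits into {q1,q4} and {q5,q6}.
The partition is now stable with 3 blocks: {q1,q4} | {q0,q7,q9,q10} | {q5,q6}.
State q5 belongs to the block {q5,q6}, which has 2 states.

2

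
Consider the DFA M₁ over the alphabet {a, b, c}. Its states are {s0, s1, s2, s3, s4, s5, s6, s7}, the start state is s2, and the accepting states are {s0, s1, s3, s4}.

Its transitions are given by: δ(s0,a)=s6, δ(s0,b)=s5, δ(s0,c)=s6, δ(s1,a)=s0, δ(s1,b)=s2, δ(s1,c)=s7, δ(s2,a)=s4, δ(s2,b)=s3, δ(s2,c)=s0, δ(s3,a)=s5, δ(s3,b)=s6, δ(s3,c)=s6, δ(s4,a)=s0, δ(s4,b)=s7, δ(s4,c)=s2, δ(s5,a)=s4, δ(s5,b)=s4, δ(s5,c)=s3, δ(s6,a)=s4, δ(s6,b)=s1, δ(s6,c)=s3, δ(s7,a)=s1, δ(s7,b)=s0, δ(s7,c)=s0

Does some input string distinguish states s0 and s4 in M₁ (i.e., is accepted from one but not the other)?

Yes

P0 = {s0,s1,s3,s4} | {s2,s5,s6,s7}.
Refine {s0,s1,s3,s4} on symbol a: members go to different blocks, giving {s0,s3} and {s1,s4}.
Refine {s2,s5,s6,s7} on symbol b: members go to different blocks, giving {s2,s7} and {s5,s6}.
Stable partition: {s0,s3} | {s2,s7} | {s1,s4} | {s5,s6} — 4 equivalence classes.
s0 and s4 end up in different blocks, so they are distinguishable. For instance, the string 'a' is accepted from only s4.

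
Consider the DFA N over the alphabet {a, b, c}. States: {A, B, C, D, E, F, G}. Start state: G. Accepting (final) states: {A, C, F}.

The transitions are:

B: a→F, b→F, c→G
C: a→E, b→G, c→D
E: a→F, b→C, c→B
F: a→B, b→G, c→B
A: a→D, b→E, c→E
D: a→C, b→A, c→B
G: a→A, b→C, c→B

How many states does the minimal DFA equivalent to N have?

P0 = {A,C,F} | {B,D,E,G}.
No further refinement is possible. Final partition (2 blocks): {A,C,F} | {B,D,E,G}.

2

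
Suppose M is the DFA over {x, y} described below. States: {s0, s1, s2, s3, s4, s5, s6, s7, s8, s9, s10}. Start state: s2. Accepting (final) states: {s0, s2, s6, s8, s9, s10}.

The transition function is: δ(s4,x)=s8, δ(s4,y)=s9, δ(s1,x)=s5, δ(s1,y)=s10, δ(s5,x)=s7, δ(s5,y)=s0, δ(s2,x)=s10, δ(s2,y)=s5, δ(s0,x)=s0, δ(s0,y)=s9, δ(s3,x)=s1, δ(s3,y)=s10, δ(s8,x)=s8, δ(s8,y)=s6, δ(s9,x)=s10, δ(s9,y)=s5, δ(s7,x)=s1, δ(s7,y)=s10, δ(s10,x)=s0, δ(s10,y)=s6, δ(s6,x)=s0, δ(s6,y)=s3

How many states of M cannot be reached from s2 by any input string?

BFS from s2 reaches {s0, s1, s2, s3, s5, s6, s7, s9, s10}; the 2 state(s) s4, s8 are never visited.

2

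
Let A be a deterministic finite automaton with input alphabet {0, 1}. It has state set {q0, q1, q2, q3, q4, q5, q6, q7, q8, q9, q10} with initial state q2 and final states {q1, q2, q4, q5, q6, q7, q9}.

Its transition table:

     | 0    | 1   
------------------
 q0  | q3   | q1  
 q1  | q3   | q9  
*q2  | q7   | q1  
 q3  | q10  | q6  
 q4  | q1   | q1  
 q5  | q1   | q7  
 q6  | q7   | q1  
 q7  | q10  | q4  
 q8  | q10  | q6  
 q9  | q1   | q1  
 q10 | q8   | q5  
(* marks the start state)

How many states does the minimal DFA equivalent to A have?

3

States {q0} cannot be reached from the start state, so discard them.
Start with accepting vs non-accepting: {q1,q2,q4,q5,q6,q7,q9} | {q3,q8,q10}.
Split {q1,q2,q4,q5,q6,q7,q9} by δ(·,0) → {q2,q4,q5,q6,q9} and {q1,q7}.
Stable partition: {q2,q4,q5,q6,q9} | {q3,q8,q10} | {q1,q7} — 3 equivalence classes.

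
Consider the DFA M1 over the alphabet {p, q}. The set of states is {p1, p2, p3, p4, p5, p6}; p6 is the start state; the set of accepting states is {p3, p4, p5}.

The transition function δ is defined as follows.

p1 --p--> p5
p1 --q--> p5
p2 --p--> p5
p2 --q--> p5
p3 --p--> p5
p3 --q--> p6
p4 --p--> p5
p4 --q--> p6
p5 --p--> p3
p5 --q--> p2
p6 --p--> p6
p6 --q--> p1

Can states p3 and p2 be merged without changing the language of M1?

No

Reachable states from the start: {p1,p2,p3,p5,p6}. Unreachable: {p4} — drop them.
P0 = {p3,p5} | {p1,p2,p6}.
Split {p1,p2,p6} by δ(·,p) → {p1,p2} and {p6}.
On input q, block {p3,p5} splits into {p3} and {p5}.
The partition is now stable with 4 blocks: {p3} | {p1,p2} | {p6} | {p5}.
p3 and p2 end up in different blocks, so they are distinguishable. For instance, the string 'ε' is accepted from only p3.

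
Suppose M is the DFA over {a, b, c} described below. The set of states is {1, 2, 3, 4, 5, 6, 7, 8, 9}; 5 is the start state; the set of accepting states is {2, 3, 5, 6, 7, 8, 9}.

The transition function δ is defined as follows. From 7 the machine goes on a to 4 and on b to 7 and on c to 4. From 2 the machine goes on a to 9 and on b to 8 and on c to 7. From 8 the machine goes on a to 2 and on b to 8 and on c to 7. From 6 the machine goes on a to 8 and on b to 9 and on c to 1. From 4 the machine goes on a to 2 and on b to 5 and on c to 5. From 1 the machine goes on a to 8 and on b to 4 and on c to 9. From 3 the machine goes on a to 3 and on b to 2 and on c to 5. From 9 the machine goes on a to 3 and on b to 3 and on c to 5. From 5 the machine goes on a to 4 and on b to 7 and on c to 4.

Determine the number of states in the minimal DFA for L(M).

3

First remove the unreachable states {1,6}; 7 states remain.
Start with accepting vs non-accepting: {2,3,5,7,8,9} | {4}.
Split {2,3,5,7,8,9} by δ(·,a) → {2,3,8,9} and {5,7}.
No further refinement is possible. Final partition (3 blocks): {2,3,8,9} | {4} | {5,7}.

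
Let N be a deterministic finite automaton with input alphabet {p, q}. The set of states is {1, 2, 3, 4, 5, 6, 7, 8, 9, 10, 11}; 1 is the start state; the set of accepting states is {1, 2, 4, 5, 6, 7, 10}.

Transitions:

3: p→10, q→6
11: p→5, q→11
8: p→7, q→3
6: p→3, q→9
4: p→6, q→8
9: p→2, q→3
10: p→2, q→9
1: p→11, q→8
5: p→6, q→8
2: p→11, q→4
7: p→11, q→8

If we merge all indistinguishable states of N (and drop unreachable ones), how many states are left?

9

All states are reachable from the start state.
Start with accepting vs non-accepting: {1,2,4,5,6,7,10} | {3,8,9,11}.
Refine {1,2,4,5,6,7,10} on symbol p: members go to different blocks, giving {1,2,6,7} and {4,5,10}.
On input q, block {1,2,6,7} splits into {1,6,7} and {2}.
Refine {3,8,9,11} on symbol p: members go to different blocks, giving {3,11} and {8} and {9}.
Split {1,6,7} by δ(·,q) → {1,7} and {6}.
Split {3,11} by δ(·,q) → {3} and {11}.
Split {4,5,10} by δ(·,p) → {4,5} and {10}.
No further refinement is possible. Final partition (9 blocks): {1,7} | {3} | {4,5} | {2} | {8} | {9} | {6} | {11} | {10}.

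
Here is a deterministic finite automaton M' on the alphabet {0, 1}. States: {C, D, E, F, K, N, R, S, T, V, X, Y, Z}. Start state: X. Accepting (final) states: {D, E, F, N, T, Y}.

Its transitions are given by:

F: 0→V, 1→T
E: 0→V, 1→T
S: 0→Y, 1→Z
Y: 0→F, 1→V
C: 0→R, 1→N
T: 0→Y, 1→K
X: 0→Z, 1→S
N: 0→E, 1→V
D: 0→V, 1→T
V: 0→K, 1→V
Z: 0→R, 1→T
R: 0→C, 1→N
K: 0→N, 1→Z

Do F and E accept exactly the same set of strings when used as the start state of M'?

Reachable states from the start: {C,E,F,K,N,R,S,T,V,X,Y,Z}. Unreachable: {D} — drop them.
Start with accepting vs non-accepting: {E,F,N,T,Y} | {C,K,R,S,V,X,Z}.
On input 0, block {E,F,N,T,Y} splits into {N,T,Y} and {E,F}.
Refine {N,T,Y} on symbol 0: members go to different blocks, giving {N,Y} and {T}.
Split {C,K,R,S,V,X,Z} by δ(·,0) → {C,R,V,X,Z} and {K,S}.
On input 0, block {C,R,V,X,Z} splits into {C,R,X,Z} and {V}.
On input 1, block {C,R,X,Z} splits into {C,R} and {X} and {Z}.
Stable partition: {N,Y} | {C,R} | {E,F} | {T} | {K,S} | {V} | {X} | {Z} — 8 equivalence classes.
F and E lie in the same block of the stable partition, so they are equivalent — no string distinguishes them.

Yes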